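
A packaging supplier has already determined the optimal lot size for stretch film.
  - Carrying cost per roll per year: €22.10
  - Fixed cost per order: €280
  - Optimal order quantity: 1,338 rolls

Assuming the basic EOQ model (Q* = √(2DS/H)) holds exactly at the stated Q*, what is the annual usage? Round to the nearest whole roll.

EOQ relation: Q² = 2DS/H, so rearrange for the unknown.
D = Q²H / (2S) = 1,338² × 22.1 / (2 × 280) = 70,650.70

70,651 rolls per year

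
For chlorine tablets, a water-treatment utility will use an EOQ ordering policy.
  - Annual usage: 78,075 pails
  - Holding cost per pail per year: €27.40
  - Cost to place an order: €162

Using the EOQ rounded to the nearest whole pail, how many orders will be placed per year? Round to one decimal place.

Q* = √(2·D·S / H) = √(2·78,075·162 / 27.4) = √923,222.6 ≈ 960.84 → Q = 961
N = D/Q = 78,075/961 ≈ 81.243 orders/yr

81.2 orders per year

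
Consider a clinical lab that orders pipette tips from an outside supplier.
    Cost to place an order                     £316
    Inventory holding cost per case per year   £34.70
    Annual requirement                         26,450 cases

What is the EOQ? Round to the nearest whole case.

Q* = √(2·D·S / H) = √(2·26,450·316 / 34.7) = √481,740.6 ≈ 694.08

694 cases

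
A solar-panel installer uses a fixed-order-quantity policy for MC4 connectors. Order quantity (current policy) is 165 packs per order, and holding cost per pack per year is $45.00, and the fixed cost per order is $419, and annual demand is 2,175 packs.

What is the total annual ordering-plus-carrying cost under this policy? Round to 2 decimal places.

Annual ordering cost = (D/Q)·S = (2,175/165) × 419 = $5,523.18
Annual holding cost  = (Q/2)·H = (165/2) × 45 = $3,712.50
Total = $5,523.18 + $3,712.50 = $9,235.68

$9,235.68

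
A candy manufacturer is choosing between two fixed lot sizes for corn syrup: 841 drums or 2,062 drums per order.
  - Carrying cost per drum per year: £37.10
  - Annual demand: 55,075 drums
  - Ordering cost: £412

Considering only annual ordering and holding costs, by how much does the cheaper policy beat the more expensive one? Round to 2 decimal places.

£6,673.01

Annual cost at Q: ordering D·S/Q plus holding Q·H/2.
TC(841) = (55,075/841)×412 + (841/2)×37.1 = £42,581.41
TC(2,062) = (55,075/2,062)×412 + (2,062/2)×37.1 = £49,254.42
Cheaper: Q = 841.  Difference = £6,673.01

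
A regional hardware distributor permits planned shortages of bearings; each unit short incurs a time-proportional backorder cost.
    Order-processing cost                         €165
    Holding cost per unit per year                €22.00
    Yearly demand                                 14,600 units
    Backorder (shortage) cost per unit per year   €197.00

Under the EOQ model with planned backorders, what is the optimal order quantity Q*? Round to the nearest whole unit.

Q* = √(2DS/H) · √((H + b)/b)
   = √(2 × 14,600 × 165 / 22) · √((22 + 197) / 197)
   = 467.974 × 1.0544 ≈ 493.41

493 units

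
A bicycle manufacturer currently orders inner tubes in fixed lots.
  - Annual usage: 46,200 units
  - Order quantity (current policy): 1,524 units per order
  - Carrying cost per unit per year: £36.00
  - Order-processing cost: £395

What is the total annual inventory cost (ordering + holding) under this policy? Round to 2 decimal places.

£39,406.41

Orders/yr = 46,200/1,524 = 30.315; ordering cost = 30.315 × £395 = £11,974.41
Average inventory = 1,524/2 = 762; holding cost = 762 × £36 = £27,432.00
Total = £11,974.41 + £27,432.00 = £39,406.41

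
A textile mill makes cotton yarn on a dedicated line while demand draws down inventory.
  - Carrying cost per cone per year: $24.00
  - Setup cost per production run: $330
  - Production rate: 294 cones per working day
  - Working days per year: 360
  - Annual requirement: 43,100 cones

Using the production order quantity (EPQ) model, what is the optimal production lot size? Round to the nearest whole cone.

1,414 cones

d = 43,100/360 = 119.7222 cones/day;  effective holding cost H(1 − d/p) = 24·(1 − 119.7222/294) = 14.22676
Q* = √(2DS / H_eff) = √(2·43,100·330 / 14.22676) ≈ 1,414.03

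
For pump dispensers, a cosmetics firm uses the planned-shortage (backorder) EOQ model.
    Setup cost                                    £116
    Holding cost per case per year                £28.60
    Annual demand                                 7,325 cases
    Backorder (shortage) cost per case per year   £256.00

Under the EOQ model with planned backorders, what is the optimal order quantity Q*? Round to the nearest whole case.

257 cases

Basic EOQ = √(2·7,325·116/28.6) = 243.761
Backorder adjustment √((H+b)/b) = √((28.6+256)/256) = 1.0544
Q* = 243.761 × 1.0544 ≈ 257.02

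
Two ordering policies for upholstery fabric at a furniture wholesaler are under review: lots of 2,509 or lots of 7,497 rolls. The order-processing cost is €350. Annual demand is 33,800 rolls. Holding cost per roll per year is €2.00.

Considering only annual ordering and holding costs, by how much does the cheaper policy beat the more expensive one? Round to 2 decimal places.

For each Q, cost = (D/Q)·S + (Q/2)·H.
TC(2,509) = (33,800/2,509)×350 + (2,509/2)×2 = €7,224.03
TC(7,497) = (33,800/7,497)×350 + (7,497/2)×2 = €9,074.96
Cheaper: Q = 2,509.  Difference = €1,850.94

€1,850.94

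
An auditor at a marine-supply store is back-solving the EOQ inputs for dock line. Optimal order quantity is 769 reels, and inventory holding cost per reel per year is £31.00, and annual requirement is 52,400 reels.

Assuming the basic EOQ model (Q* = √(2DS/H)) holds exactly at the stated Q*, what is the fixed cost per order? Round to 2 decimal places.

£174.93

Since Q* = (2DS/H)^½, squaring gives Q*²·H = 2DS.
S = Q²H / (2D) = 769² × 31 / (2 × 52,400) = 174.9255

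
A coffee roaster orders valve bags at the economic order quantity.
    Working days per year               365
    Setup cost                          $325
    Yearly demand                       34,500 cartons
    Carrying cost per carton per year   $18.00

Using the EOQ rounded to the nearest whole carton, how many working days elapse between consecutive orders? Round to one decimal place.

Optimal lot size Q* = (2 × 34,500 × $325 / $18)^½ ≈ 1,116.17 → Q = 1,116 cartons
T = Q/D × 365 days = 1,116/34,500 × 365 = 11.807 days

11.8 days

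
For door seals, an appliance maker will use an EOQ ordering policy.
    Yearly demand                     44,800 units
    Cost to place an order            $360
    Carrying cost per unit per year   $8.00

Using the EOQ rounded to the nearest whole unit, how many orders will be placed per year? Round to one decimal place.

Q* = √(2·D·S / H) = √(2·44,800·360 / 8) = √4,032,000.0 ≈ 2,007.98 → Q = 2,008
N = D/Q = 44,800/2,008 ≈ 22.311 orders/yr

22.3 orders per year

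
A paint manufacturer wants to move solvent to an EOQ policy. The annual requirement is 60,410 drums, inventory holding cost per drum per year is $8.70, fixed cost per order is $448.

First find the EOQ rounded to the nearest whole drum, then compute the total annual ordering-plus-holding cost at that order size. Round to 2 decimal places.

$21,700.42

EOQ = √(2DS/H) = √(2 × 60,410 × 448 / 8.7)
    = √(6,221,535.63) ≈ 2,494.30 → Q = 2,494 drums
Ordering: D/Q × S = 60,410/2,494 × $448 = $10,851.52
Holding:  Q/2 × H = 2,494/2 × $8.7 = $10,848.90
Total = $10,851.52 + $10,848.90 = $21,700.42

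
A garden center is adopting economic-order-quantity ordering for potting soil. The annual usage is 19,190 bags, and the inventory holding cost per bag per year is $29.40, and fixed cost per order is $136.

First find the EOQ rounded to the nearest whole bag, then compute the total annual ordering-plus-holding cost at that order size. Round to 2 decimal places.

Optimal lot size Q* = (2 × 19,190 × $136 / $29.4)^½ ≈ 421.36 → Q = 421 bags
Ordering: D/Q × S = 19,190/421 × $136 = $6,199.14
Holding:  Q/2 × H = 421/2 × $29.4 = $6,188.70
Total = $6,199.14 + $6,188.70 = $12,387.84

$12,387.84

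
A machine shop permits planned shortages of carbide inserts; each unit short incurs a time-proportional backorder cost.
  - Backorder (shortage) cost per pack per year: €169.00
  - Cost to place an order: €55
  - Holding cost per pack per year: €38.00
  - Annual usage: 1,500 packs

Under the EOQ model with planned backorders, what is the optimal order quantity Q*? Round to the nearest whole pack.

Basic EOQ = √(2·1,500·55/38) = 65.895
Backorder adjustment √((H+b)/b) = √((38+169)/169) = 1.1067
Q* = 65.895 × 1.1067 ≈ 72.93

73 packs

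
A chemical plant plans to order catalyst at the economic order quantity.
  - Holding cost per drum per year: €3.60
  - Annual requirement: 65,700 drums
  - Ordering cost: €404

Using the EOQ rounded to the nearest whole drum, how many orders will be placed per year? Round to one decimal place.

Q* = √(2·D·S / H) = √(2·65,700·404 / 3.6) = √14,746,000.0 ≈ 3,840.05 → Q = 3,840
N = D/Q = 65,700/3,840 ≈ 17.109 orders/yr

17.1 orders per year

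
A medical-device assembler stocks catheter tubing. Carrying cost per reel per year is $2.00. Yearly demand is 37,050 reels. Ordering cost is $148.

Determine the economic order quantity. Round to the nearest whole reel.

2DS/H = 2·37,050·148/2 = 5,483,400.00
EOQ = √5,483,400.00 ≈ 2,341.67

2,342 reels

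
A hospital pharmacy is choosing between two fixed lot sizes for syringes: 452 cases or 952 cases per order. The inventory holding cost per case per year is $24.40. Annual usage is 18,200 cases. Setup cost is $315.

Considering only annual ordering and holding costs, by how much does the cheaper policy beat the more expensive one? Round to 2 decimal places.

$561.57

For each Q, cost = (D/Q)·S + (Q/2)·H.
TC(452) = (18,200/452)×315 + (452/2)×24.4 = $18,198.03
TC(952) = (18,200/952)×315 + (952/2)×24.4 = $17,636.46
Lots of 952 are cheaper by $561.57.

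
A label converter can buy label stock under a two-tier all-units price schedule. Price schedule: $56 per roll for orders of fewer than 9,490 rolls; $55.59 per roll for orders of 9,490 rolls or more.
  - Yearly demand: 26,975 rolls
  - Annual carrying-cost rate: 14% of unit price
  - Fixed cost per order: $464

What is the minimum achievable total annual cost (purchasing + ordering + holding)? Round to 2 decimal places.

$1,524,609.18

H₁ = 14%×$56 = $7.8400;  H₂ = 14%×$55.59 = $7.7826
EOQ₁ = √(2×26,975×464/7.8400) = 1,786.89  (< 9,490, feasible at tier 1)
EOQ₂ = √(2×26,975×464/7.7826) = 1,793.46  (< 9,490 → use Q = 9,490 at tier-2 price)
TC(tier 1 (EOQ₁), Q≈1,786.9) = $1,524,609.18
TC(tier 2, Q≈9,490.0) = $1,537,787.59
Minimum at tier 1 (EOQ₁): $1,524,609.18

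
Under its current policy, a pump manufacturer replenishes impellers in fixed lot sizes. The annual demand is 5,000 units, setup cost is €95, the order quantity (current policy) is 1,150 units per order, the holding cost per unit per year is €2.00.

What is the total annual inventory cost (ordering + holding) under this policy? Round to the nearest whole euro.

Annual ordering cost = (D/Q)·S = (5,000/1,150) × 95 = €413.04
Annual holding cost  = (Q/2)·H = (1,150/2) × 2 = €1,150.00
Total = €413.04 + €1,150.00 = €1,563.04

€1,563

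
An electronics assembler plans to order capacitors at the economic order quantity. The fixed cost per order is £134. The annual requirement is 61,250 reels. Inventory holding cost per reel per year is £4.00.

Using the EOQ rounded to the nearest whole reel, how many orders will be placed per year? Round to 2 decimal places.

2DS/H = 2·61,250·134/4 = 4,103,750.00
EOQ = √4,103,750.00 ≈ 2,025.77 → Q = 2,026
Orders per year = D/Q = 61,250 / 2,026 = 30.232

30.23 orders per year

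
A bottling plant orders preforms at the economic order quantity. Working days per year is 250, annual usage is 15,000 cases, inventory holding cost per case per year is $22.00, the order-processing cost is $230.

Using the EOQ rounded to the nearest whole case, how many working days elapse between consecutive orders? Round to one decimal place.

9.3 days

EOQ = √(2DS/H) = √(2 × 15,000 × 230 / 22)
    = √(313,636.36) ≈ 560.03 → Q = 560 cases
Cycle time = (working days × Q)/D = (250 × 560) / 15,000 = 9.333 days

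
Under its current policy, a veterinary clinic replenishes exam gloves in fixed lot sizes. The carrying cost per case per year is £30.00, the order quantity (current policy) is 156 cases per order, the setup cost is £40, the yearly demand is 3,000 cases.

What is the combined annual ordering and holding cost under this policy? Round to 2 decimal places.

Orders/yr = 3,000/156 = 19.231; ordering cost = 19.231 × £40 = £769.23
Average inventory = 156/2 = 78; holding cost = 78 × £30 = £2,340.00
Total = £769.23 + £2,340.00 = £3,109.23

£3,109.23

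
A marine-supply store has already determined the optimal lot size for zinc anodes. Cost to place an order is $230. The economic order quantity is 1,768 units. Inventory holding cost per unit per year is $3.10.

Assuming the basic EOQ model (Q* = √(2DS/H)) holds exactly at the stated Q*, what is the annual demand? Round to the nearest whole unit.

EOQ relation: Q² = 2DS/H, so rearrange for the unknown.
D = Q²H / (2S) = 1,768² × 3.1 / (2 × 230) = 21,065.34

21,065 units per year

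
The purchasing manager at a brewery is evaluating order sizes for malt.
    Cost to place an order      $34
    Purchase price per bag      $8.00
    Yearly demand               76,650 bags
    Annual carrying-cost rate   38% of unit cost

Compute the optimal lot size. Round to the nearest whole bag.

Carrying cost H = $8 × 38% = $3.0400/bag/yr
2DS/H = 2·76,650·34/3.04 = 1,714,539.47
EOQ = √1,714,539.47 ≈ 1,309.40

1,309 bags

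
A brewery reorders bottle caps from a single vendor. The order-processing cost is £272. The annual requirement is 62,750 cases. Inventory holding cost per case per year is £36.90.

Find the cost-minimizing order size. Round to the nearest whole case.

Optimal lot size Q* = (2 × 62,750 × £272 / £36.9)^½ ≈ 961.82

962 cases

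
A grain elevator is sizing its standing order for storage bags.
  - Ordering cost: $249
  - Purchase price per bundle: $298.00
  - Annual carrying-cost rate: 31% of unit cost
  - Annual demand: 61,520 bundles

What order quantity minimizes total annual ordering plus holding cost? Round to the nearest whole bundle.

576 bundles

H = i·C = 0.31 × $298 = $92.3800 per bundle-year
2DS/H = 2·61,520·249/92.38 = 331,640.61
EOQ = √331,640.61 ≈ 575.88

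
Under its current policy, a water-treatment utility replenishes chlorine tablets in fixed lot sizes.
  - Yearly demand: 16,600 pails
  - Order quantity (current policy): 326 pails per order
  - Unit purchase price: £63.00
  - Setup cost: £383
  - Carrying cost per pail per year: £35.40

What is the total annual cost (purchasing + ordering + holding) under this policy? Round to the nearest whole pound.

£1,071,073

Orders/yr = 16,600/326 = 50.920; ordering cost = 50.920 × £383 = £19,502.45
Average inventory = 326/2 = 163; holding cost = 163 × £35.4 = £5,770.20
Purchase cost = D·C = 16,600 × 63 = £1,045,800.00
Total = £19,502.45 + £5,770.20 + £1,045,800.00 = £1,071,072.65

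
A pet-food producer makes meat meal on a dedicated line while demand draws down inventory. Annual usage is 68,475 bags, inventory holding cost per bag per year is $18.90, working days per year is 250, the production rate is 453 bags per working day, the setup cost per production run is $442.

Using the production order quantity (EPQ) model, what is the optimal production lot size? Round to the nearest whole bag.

Daily demand d = 68,475/250 = 273.900; p = 453; 1 − d/p = 0.39536
EPQ = √(2DS / (H(1 − d/p)))
    = √(2 × 68,475 × 442 / (18.9 × 0.39536)) ≈ 2,846.18

2,846 bags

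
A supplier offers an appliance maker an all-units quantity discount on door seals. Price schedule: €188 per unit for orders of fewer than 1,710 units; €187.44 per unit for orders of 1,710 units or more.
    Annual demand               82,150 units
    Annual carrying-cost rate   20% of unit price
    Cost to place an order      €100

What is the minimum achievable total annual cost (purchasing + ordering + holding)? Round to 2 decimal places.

H₁ = 20%×€188 = €37.6000;  H₂ = 20%×€187.44 = €37.4880
EOQ₁ = √(2×82,150×100/37.6000) = 661.04  (< 1,710, feasible at tier 1)
EOQ₂ = √(2×82,150×100/37.4880) = 662.02  (< 1,710 → use Q = 1,710 at tier-2 price)
TC(tier 1 (EOQ₁), Q≈661.0) = €15,469,054.94
TC(tier 2, Q≈1,710.0) = €15,435,052.33
Minimum at tier 2: €15,435,052.33

€15,435,052.33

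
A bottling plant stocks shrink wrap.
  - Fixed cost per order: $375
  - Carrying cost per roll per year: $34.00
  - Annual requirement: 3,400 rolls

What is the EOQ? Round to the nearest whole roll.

274 rolls

2DS/H = 2·3,400·375/34 = 75,000.00
EOQ = √75,000.00 ≈ 273.86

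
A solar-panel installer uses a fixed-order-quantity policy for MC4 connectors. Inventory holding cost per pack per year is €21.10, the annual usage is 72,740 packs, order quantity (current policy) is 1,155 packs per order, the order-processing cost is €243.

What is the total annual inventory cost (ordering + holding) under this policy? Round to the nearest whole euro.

€27,489

Orders/yr = 72,740/1,155 = 62.978; ordering cost = 62.978 × €243 = €15,303.74
Average inventory = 1,155/2 = 577.5; holding cost = 577.5 × €21.1 = €12,185.25
Total = €15,303.74 + €12,185.25 = €27,488.99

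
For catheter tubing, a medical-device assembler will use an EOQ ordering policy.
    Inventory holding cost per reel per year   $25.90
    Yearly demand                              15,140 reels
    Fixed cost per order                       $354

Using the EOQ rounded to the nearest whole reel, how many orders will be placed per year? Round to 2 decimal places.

23.55 orders per year

Q* = √(2·D·S / H) = √(2·15,140·354 / 25.9) = √413,865.6 ≈ 643.32 → Q = 643
N = D/Q = 15,140/643 ≈ 23.546 orders/yr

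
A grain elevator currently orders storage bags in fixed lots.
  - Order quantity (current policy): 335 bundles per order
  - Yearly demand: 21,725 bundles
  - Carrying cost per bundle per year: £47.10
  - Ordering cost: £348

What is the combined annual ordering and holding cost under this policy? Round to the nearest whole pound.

£30,457

Ordering: D/Q × S = 21,725/335 × £348 = £22,568.06
Holding:  Q/2 × H = 335/2 × £47.1 = £7,889.25
Total = £22,568.06 + £7,889.25 = £30,457.31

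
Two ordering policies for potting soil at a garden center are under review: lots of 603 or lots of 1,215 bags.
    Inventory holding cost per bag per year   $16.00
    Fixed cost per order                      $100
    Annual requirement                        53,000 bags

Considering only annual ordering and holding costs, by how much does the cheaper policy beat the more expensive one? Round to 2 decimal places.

$468.75

Annual cost at Q: ordering D·S/Q plus holding Q·H/2.
TC(603) = (53,000/603)×100 + (603/2)×16 = $13,613.39
TC(1,215) = (53,000/1,215)×100 + (1,215/2)×16 = $14,082.14
|ΔTC| = |$13,613.39 − $14,082.14| = $468.75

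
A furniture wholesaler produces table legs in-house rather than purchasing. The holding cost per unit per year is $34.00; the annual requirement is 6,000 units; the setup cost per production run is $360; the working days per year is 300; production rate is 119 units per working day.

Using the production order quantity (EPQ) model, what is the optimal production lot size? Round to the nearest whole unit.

Daily demand d = 6,000/300 = 20.000; p = 119; 1 − d/p = 0.83193
EPQ = √(2DS / (H(1 − d/p)))
    = √(2 × 6,000 × 360 / (34 × 0.83193)) ≈ 390.80

391 units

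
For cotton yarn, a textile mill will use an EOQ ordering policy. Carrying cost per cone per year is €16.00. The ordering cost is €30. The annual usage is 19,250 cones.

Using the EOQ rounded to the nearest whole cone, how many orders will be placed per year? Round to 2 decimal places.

EOQ = √(2DS/H) = √(2 × 19,250 × 30 / 16)
    = √(72,187.50) ≈ 268.68 → Q = 269
N = D/Q = 19,250/269 ≈ 71.561 orders/yr

71.56 orders per year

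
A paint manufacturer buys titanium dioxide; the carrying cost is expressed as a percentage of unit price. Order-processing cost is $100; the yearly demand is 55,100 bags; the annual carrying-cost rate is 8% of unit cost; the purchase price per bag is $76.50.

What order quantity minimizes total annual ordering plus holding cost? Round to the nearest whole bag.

1,342 bags

Carrying cost H = $76.5 × 8% = $6.1200/bag/yr
2DS/H = 2·55,100·100/6.12 = 1,800,653.59
EOQ = √1,800,653.59 ≈ 1,341.88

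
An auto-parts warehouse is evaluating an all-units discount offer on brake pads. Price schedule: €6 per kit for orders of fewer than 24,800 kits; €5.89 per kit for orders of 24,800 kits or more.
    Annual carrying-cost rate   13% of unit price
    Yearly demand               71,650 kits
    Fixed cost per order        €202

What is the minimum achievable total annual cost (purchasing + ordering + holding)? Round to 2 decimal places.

€432,096.78

H₁ = 13%×€6 = €0.7800;  H₂ = 13%×€5.89 = €0.7657
EOQ₁ = √(2×71,650×202/0.7800) = 6,091.88  (< 24,800, feasible at tier 1)
EOQ₂ = √(2×71,650×202/0.7657) = 6,148.50  (< 24,800 → use Q = 24,800 at tier-2 price)
TC(tier 1 (EOQ₁), Q≈6,091.9) = €434,651.67
TC(tier 2, Q≈24,800.0) = €432,096.78
Minimum at tier 2: €432,096.78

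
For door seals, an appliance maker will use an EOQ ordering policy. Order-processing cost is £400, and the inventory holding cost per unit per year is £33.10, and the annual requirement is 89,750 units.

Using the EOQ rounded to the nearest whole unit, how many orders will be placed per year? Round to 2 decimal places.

Q* = √(2·D·S / H) = √(2·89,750·400 / 33.1) = √2,169,184.3 ≈ 1,472.82 → Q = 1,473
Orders per year = D/Q = 89,750 / 1,473 = 60.930

60.93 orders per year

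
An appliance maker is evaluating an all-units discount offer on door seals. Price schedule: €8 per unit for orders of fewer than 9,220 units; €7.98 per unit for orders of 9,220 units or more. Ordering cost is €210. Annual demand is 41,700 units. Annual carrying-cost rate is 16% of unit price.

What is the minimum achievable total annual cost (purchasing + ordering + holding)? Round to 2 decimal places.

€338,334.76

H₁ = 16%×€8 = €1.2800;  H₂ = 16%×€7.98 = €1.2768
EOQ₁ = √(2×41,700×210/1.2800) = 3,699.03  (< 9,220, feasible at tier 1)
EOQ₂ = √(2×41,700×210/1.2768) = 3,703.66  (< 9,220 → use Q = 9,220 at tier-2 price)
TC(tier 1 (EOQ₁), Q≈3,699.0) = €338,334.76
TC(tier 2, Q≈9,220.0) = €339,601.83
Minimum at tier 1 (EOQ₁): €338,334.76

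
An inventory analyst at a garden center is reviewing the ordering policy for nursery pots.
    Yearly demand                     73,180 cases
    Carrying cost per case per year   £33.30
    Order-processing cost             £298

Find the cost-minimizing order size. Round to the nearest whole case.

1,144 cases

Q* = √(2·D·S / H) = √(2·73,180·298 / 33.3) = √1,309,768.2 ≈ 1,144.45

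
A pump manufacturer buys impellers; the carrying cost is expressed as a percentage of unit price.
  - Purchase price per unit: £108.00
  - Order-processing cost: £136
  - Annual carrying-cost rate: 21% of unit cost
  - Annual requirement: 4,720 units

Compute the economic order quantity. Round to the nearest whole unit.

238 units

Carrying cost H = £108 × 21% = £22.6800/unit/yr
EOQ = √(2DS/H) = √(2 × 4,720 × 136 / 22.68)
    = √(56,606.70) ≈ 237.92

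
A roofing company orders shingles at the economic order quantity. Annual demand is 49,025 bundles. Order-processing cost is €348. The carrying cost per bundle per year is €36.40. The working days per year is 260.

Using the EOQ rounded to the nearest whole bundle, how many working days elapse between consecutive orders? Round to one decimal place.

2DS/H = 2·49,025·348/36.4 = 937,401.10
EOQ = √937,401.10 ≈ 968.19 → Q = 968 bundles
T = Q/D × 260 days = 968/49,025 × 260 = 5.134 days

5.1 days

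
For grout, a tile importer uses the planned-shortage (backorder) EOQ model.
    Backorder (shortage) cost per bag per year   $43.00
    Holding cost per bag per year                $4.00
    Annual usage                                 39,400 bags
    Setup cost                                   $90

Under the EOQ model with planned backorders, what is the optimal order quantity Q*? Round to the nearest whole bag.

Q* = √(2DS/H) · √((H + b)/b)
   = √(2 × 39,400 × 90 / 4) · √((4 + 43) / 43)
   = 1,331.540 × 1.0455 ≈ 1,392.10

1,392 bags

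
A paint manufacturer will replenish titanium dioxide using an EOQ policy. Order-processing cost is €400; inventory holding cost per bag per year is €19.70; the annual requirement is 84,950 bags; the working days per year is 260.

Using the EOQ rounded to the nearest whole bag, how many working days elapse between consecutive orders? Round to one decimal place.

5.7 days

EOQ = √(2DS/H) = √(2 × 84,950 × 400 / 19.7)
    = √(3,449,746.19) ≈ 1,857.35 → Q = 1,857 bags
Cycle time = (working days × Q)/D = (260 × 1,857) / 84,950 = 5.684 days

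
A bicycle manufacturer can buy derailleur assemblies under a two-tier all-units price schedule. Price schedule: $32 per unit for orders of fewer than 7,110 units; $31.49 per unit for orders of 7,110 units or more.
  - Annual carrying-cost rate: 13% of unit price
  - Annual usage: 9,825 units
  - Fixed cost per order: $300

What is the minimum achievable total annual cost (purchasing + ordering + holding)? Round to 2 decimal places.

$319,352.09

H₁ = 13%×$32 = $4.1600;  H₂ = 13%×$31.49 = $4.0937
EOQ₁ = √(2×9,825×300/4.1600) = 1,190.41  (< 7,110, feasible at tier 1)
EOQ₂ = √(2×9,825×300/4.0937) = 1,200.01  (< 7,110 → use Q = 7,110 at tier-2 price)
TC(tier 1 (EOQ₁), Q≈1,190.4) = $319,352.09
TC(tier 2, Q≈7,110.0) = $324,356.91
Minimum at tier 1 (EOQ₁): $319,352.09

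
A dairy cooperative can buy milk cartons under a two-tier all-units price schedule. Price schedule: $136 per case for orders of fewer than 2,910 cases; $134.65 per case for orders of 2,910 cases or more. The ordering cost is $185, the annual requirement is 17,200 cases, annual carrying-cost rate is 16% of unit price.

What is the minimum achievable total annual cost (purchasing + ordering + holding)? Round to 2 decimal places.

$2,348,419.99

H₁ = 16%×$136 = $21.7600;  H₂ = 16%×$134.65 = $21.5440
EOQ₁ = √(2×17,200×185/21.7600) = 540.80  (< 2,910, feasible at tier 1)
EOQ₂ = √(2×17,200×185/21.5440) = 543.50  (< 2,910 → use Q = 2,910 at tier-2 price)
TC(tier 1 (EOQ₁), Q≈540.8) = $2,350,967.78
TC(tier 2, Q≈2,910.0) = $2,348,419.99
Minimum at tier 2: $2,348,419.99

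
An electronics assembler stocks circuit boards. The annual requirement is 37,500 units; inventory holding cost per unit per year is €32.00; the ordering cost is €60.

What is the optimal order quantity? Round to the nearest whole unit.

Q* = √(2·D·S / H) = √(2·37,500·60 / 32) = √140,625.0 ≈ 375.00

375 units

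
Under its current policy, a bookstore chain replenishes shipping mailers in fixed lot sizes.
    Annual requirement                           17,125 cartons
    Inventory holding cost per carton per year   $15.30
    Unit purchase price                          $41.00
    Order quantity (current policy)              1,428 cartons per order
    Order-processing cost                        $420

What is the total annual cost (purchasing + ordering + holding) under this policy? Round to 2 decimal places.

Annual ordering cost = (D/Q)·S = (17,125/1,428) × 420 = $5,036.76
Annual holding cost  = (Q/2)·H = (1,428/2) × 15.3 = $10,924.20
Purchase cost = D·C = 17,125 × 41 = $702,125.00
Total = $5,036.76 + $10,924.20 + $702,125.00 = $718,085.96

$718,085.96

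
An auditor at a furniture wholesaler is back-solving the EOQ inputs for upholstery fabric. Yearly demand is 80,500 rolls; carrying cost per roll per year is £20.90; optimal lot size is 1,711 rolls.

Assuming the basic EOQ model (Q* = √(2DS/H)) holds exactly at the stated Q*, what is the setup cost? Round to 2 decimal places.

EOQ relation: Q² = 2DS/H, so rearrange for the unknown.
S = Q²H / (2D) = 1,711² × 20.9 / (2 × 80,500) = 380.0322

£380.03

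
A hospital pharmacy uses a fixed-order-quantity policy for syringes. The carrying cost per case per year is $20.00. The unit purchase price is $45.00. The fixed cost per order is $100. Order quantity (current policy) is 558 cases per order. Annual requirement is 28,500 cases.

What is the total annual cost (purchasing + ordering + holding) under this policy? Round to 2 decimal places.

$1,293,187.53

Annual ordering cost = (D/Q)·S = (28,500/558) × 100 = $5,107.53
Annual holding cost  = (Q/2)·H = (558/2) × 20 = $5,580.00
Purchase cost = D·C = 28,500 × 45 = $1,282,500.00
Total = $5,107.53 + $5,580.00 + $1,282,500.00 = $1,293,187.53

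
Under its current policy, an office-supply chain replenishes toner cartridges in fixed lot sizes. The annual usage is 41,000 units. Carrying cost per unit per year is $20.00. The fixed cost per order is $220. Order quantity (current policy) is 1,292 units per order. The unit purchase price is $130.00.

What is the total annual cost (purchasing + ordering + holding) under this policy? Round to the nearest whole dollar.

$5,349,901

Annual ordering cost = (D/Q)·S = (41,000/1,292) × 220 = $6,981.42
Annual holding cost  = (Q/2)·H = (1,292/2) × 20 = $12,920.00
Purchase cost = D·C = 41,000 × 130 = $5,330,000.00
Total = $6,981.42 + $12,920.00 + $5,330,000.00 = $5,349,901.42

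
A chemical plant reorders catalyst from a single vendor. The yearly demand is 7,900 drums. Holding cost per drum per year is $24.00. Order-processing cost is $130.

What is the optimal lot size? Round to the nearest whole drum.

293 drums

Optimal lot size Q* = (2 × 7,900 × $130 / $24)^½ ≈ 292.55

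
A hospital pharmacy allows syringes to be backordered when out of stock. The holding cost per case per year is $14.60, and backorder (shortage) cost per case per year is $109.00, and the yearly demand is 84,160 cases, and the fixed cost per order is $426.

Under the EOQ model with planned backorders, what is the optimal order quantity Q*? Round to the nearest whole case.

Basic EOQ = √(2·84,160·426/14.6) = 2,216.135
Backorder adjustment √((H+b)/b) = √((14.6+109)/109) = 1.0649
Q* = 2,216.135 × 1.0649 ≈ 2,359.89

2,360 cases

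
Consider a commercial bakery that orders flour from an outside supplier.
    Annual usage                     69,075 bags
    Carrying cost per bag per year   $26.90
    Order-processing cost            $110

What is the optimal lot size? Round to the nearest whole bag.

752 bags

Optimal lot size Q* = (2 × 69,075 × $110 / $26.9)^½ ≈ 751.62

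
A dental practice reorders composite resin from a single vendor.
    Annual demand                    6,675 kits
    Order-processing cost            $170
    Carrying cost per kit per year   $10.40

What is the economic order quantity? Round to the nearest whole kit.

EOQ = √(2DS/H) = √(2 × 6,675 × 170 / 10.4)
    = √(218,221.15) ≈ 467.14

467 kits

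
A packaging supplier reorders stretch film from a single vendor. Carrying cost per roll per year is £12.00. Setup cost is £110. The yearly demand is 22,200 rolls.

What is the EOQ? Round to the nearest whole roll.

638 rolls

Optimal lot size Q* = (2 × 22,200 × £110 / £12)^½ ≈ 637.97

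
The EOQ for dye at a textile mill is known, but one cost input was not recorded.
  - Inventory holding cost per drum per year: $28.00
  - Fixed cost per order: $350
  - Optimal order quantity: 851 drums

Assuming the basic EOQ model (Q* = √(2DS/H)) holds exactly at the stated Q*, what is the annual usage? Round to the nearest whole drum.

28,968 drums per year

EOQ relation: Q² = 2DS/H, so rearrange for the unknown.
D = Q²H / (2S) = 851² × 28 / (2 × 350) = 28,968.04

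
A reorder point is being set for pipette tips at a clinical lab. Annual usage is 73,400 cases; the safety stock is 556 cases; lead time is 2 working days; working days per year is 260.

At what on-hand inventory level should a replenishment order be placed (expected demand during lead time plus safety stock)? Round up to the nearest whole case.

1,121 cases

Daily demand d = 73,400 / 260 = 282.308 cases/day
Demand during lead time = 282.308 × 2 = 564.62
Reorder point = 564.62 + 556 = 1,120.62 → round up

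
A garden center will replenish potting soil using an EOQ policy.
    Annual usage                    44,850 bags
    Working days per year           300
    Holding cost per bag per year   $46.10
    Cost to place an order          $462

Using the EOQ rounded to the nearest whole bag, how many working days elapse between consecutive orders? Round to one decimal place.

EOQ = √(2DS/H) = √(2 × 44,850 × 462 / 46.1)
    = √(898,945.77) ≈ 948.13 → Q = 948 bags
T = Q/D × 300 days = 948/44,850 × 300 = 6.341 days

6.3 days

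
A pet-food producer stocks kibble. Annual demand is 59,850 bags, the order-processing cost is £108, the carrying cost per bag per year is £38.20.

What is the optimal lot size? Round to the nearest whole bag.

Optimal lot size Q* = (2 × 59,850 × £108 / £38.2)^½ ≈ 581.74

582 bags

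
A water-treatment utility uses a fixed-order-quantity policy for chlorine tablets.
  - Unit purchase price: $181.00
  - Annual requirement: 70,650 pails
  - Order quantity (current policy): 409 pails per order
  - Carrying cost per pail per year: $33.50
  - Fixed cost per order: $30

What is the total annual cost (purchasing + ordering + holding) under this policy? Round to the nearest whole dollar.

$12,799,683

Ordering: D/Q × S = 70,650/409 × $30 = $5,182.15
Holding:  Q/2 × H = 409/2 × $33.5 = $6,850.75
Purchase cost = D·C = 70,650 × 181 = $12,787,650.00
Total = $5,182.15 + $6,850.75 + $12,787,650.00 = $12,799,682.90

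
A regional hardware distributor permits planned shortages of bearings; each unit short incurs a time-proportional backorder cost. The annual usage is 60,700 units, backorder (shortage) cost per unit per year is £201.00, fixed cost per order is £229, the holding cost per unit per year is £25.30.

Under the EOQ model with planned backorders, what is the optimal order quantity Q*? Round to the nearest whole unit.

1,112 units

Q* = √(2DS/H) · √((H + b)/b)
   = √(2 × 60,700 × 229 / 25.3) · √((25.3 + 201) / 201)
   = 1,048.255 × 1.0611 ≈ 1,112.27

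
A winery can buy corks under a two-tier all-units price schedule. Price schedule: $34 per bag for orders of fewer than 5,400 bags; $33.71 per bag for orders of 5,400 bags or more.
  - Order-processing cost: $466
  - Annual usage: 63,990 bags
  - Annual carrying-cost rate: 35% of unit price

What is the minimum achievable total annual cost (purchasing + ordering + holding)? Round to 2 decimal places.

$2,194,480.95

H₁ = 35%×$34 = $11.9000;  H₂ = 35%×$33.71 = $11.7985
EOQ₁ = √(2×63,990×466/11.9000) = 2,238.67  (< 5,400, feasible at tier 1)
EOQ₂ = √(2×63,990×466/11.7985) = 2,248.28  (< 5,400 → use Q = 5,400 at tier-2 price)
TC(tier 1 (EOQ₁), Q≈2,238.7) = $2,202,300.20
TC(tier 2, Q≈5,400.0) = $2,194,480.95
Minimum at tier 2: $2,194,480.95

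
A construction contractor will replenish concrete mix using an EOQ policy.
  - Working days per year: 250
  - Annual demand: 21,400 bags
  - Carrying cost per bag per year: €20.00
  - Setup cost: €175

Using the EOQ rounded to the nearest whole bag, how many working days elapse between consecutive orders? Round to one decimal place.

7.1 days

EOQ = √(2DS/H) = √(2 × 21,400 × 175 / 20)
    = √(374,500.00) ≈ 611.96 → Q = 612 bags
Cycle time = (working days × Q)/D = (250 × 612) / 21,400 = 7.150 days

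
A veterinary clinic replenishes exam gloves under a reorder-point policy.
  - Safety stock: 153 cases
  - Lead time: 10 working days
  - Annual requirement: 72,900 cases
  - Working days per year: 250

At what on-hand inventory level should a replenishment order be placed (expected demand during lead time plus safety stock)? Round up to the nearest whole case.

3,069 cases

Daily demand d = 72,900 / 250 = 291.600 cases/day
Demand during lead time = 291.600 × 10 = 2,916.00
Reorder point = 2,916.00 + 153 = 3,069.00 → round up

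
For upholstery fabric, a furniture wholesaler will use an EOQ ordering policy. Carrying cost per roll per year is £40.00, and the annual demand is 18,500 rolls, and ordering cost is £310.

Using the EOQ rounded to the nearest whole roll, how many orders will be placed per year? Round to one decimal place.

Optimal lot size Q* = (2 × 18,500 × £310 / £40)^½ ≈ 535.49 → Q = 535
Orders per year = D/Q = 18,500 / 535 = 34.579

34.6 orders per year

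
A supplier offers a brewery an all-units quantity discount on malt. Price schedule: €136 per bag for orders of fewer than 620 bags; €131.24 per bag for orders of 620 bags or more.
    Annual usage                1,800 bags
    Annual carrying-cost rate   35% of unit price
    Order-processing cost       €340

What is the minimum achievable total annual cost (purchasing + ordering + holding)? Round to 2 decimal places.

H₁ = 35%×€136 = €47.6000;  H₂ = 35%×€131.24 = €45.9340
EOQ₁ = √(2×1,800×340/47.6000) = 160.36  (< 620, feasible at tier 1)
EOQ₂ = √(2×1,800×340/45.9340) = 163.24  (< 620 → use Q = 620 at tier-2 price)
TC(tier 1 (EOQ₁), Q≈160.4) = €252,432.98
TC(tier 2, Q≈620.0) = €251,458.64
Minimum at tier 2: €251,458.64

€251,458.64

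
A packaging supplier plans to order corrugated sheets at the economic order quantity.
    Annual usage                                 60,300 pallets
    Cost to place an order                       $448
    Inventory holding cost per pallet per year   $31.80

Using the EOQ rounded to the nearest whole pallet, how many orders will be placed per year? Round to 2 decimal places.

2DS/H = 2·60,300·448/31.8 = 1,699,018.87
EOQ = √1,699,018.87 ≈ 1,303.46 → Q = 1,303
Orders per year = D/Q = 60,300 / 1,303 = 46.278

46.28 orders per year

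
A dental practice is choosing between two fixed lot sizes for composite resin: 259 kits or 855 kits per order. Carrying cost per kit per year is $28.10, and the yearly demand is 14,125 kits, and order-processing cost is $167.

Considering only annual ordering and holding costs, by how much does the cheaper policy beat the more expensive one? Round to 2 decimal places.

$2,025.09

TC(Q) = (D/Q)S + (Q/2)H
TC(259) = (14,125/259)×167 + (259/2)×28.1 = $12,746.58
TC(855) = (14,125/855)×167 + (855/2)×28.1 = $14,771.67
Cheaper: Q = 259.  Difference = $2,025.09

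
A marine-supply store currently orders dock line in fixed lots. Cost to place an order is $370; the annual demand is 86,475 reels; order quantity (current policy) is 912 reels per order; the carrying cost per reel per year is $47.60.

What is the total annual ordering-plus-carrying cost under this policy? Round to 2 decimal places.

$56,788.66

Annual ordering cost = (D/Q)·S = (86,475/912) × 370 = $35,083.06
Annual holding cost  = (Q/2)·H = (912/2) × 47.6 = $21,705.60
Total = $35,083.06 + $21,705.60 = $56,788.66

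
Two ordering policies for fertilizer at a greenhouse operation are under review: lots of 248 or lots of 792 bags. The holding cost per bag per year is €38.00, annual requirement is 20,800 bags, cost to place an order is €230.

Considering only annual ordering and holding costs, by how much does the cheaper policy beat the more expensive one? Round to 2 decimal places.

TC(Q) = (D/Q)S + (Q/2)H
TC(248) = (20,800/248)×230 + (248/2)×38 = €24,002.32
TC(792) = (20,800/792)×230 + (792/2)×38 = €21,088.40
Lots of 792 are cheaper by €2,913.92.

€2,913.92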